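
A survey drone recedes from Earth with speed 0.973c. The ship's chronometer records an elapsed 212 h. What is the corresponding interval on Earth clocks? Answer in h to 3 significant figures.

Δt ≈ 919 h

γ = 1/√(1 − 0.973²) = 4.3327
Time dilation: Δt = γτ₀ = 4.3327 × 212 h = 919 h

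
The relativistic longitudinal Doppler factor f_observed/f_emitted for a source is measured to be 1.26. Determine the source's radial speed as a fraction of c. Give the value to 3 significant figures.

f_obs/f_src = √((1+β)/(1−β)) = 1.26  ⇒  (1+β)/(1−β) = 1.5876
β = |1 − D²|/(1 + D²) = |1 − 1.5876|/(1 + 1.5876) = 0.227

β ≈ 0.227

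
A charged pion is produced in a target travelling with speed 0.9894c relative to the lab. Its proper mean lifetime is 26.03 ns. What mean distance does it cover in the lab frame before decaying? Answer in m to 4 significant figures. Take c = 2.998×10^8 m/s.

d ≈ 53.17 m

γ = 1/√(1 − 0.9894²) = 6.88630
Dilated lifetime: Δt = γτ₀ = 6.88630 × 26.03 ns = 179.250 ns
d = vΔt = 0.9894c × 179.250 ns = 2.96622×10^8 m/s × 1.79250×10^-7 s = 53.17 m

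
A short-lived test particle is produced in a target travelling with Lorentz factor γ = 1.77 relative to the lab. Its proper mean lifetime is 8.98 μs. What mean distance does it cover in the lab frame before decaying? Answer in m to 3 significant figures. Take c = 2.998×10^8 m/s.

d ≈ 3930 m

β = √(1 − 1/γ²) = √(1 − 1/1.77²) = 0.82511
Dilated lifetime: Δt = γτ₀ = 1.77 × 8.98 μs = 15.895 μs
d = vΔt = 0.82511c × 15.895 μs = 2.4737×10^8 m/s × 1.5895×10^-5 s = 3930 m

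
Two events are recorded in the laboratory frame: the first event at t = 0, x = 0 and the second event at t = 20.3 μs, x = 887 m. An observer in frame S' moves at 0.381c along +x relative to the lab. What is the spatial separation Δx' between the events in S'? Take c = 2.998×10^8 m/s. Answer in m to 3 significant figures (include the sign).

Δx' ≈ -1550 m

γ = 1/√(1 − 0.381²) = 1.0816
Δx' = γ(Δx − vΔt) = 1.0816 × (887 m − 0.381×(2.998×10^8 m/s)×20.3×10^-6 s)
= 1.0816 × (-1431.7 m) = -1550 m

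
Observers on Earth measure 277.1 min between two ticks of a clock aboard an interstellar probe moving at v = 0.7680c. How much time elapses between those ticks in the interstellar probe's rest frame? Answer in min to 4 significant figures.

γ = 1/√(1 − 0.7680²) = 1.56140
Proper time: τ₀ = Δt/γ = 277.1/1.56140 = 177.5 min

τ₀ ≈ 177.5 min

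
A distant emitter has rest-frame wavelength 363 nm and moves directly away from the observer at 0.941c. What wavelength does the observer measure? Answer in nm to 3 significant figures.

Relativistic Doppler: λ_obs = λ_src √((1+β)/(1−β))
= 363 × √(1.9410/0.059000) = 363 × 5.7357 = 2080 nm

λ_obs ≈ 2080 nm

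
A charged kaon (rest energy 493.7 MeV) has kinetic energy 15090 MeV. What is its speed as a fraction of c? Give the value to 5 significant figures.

β ≈ 0.99950

γ = 1 + K/(m₀c²) = 1 + 15090/493.7 = 31.56512
β = √(1 − 1/γ²) = 0.99950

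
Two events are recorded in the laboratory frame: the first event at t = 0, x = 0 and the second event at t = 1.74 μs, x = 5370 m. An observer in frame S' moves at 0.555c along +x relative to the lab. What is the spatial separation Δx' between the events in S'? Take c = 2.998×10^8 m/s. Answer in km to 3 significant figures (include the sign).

γ = 1/√(1 − 0.555²) = 1.2021
Δx' = γ(Δx − vΔt) = 1.2021 × (5370 m − 0.555×(2.998×10^8 m/s)×1.74×10^-6 s)
= 1.2021 × (5080.5 m) = 6.11 km

Δx' ≈ 6.11 km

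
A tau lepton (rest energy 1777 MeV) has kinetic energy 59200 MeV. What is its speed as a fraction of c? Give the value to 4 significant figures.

β ≈ 0.9996

γ = 1 + K/(m₀c²) = 1 + 59200/1777 = 34.3146
β = √(1 − 1/γ²) = 0.9996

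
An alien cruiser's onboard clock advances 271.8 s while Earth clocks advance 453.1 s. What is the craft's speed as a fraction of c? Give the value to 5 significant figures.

β ≈ 0.80010

γ = Δt/τ₀ = 453.1/271.8 = 1.667035
β = √(1 − 1/γ²) = √(1 − 1/1.667035²) = 0.80010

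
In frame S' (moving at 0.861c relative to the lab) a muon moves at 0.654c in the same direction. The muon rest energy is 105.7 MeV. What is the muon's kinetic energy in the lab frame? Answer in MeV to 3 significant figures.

K ≈ 324 MeV

u_lab = (0.654 + 0.861)/(1 + 0.654×0.861) = 0.969232
γ = 1/√(1 − 0.969232²) = 4.0625
K = (γ − 1)m₀c² = (4.0625 − 1) × 105.7 = 3.0625 × 105.7 = 324 MeV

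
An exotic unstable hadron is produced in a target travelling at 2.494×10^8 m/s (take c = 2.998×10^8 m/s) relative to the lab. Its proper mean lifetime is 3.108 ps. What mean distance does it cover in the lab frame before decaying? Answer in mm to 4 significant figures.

β = v/c = 2.494×10^8 / 2.998×10^8 = 0.831888
γ = 1/√(1 − 0.831888²) = 1.80198
Dilated lifetime: Δt = γτ₀ = 1.80198 × 3.108 ps = 5.60057 ps
d = vΔt = 0.831888c × 5.60057 ps = 2.49400×10^8 m/s × 5.60057×10^-12 s = 1.397 mm

d ≈ 1.397 mm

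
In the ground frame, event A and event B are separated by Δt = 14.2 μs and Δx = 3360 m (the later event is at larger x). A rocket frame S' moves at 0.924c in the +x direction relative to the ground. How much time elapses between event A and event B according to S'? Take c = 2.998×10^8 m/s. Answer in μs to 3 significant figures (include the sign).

γ = 1/√(1 − 0.924²) = 2.6151
Δt' = γ(Δt − vΔx/c²) = 2.6151 × (14.2 μs − 0.924×3360 m / (2.998×10^8 m/s))
= 2.6151 × (3.8443 μs) = 10.1 μs

Δt' ≈ 10.1 μs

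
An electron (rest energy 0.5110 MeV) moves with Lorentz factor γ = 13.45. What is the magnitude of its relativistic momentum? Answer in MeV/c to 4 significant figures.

p ≈ 6.854 MeV/c

β = √(1 − 1/γ²) = √(1 − 1/13.45²) = 0.997232
p = γβm₀c = 13.45 × 0.997232 × 0.5110 MeV/c = 6.854 MeV/c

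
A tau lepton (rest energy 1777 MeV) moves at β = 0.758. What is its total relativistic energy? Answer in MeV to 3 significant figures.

γ = 1/√(1 − 0.758²) = 1.5331
E = γm₀c² = 1.5331 × 1777 MeV = 2720 MeV

E ≈ 2720 MeV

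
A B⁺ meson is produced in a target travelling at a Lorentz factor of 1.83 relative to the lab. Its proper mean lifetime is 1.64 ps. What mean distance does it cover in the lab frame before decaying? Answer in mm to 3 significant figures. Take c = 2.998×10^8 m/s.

β = √(1 − 1/γ²) = √(1 − 1/1.83²) = 0.83749
Dilated lifetime: Δt = γτ₀ = 1.83 × 1.64 ps = 3.0012 ps
d = vΔt = 0.83749c × 3.0012 ps = 2.5108×10^8 m/s × 3.0012×10^-12 s = 0.754 mm

d ≈ 0.754 mm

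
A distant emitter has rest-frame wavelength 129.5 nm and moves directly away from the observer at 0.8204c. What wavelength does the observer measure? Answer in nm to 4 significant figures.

λ_obs ≈ 412.3 nm

Relativistic Doppler: λ_obs = λ_src √((1+β)/(1−β))
= 129.5 × √(1.82040/0.179600) = 129.5 × 3.18369 = 412.3 nm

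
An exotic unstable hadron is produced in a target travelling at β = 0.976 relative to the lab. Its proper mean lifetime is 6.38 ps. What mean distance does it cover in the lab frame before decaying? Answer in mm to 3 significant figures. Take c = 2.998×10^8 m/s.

d ≈ 8.57 mm

γ = 1/√(1 − 0.976²) = 4.5920
Dilated lifetime: Δt = γτ₀ = 4.5920 × 6.38 ps = 29.297 ps
d = vΔt = 0.976c × 29.297 ps = 2.9260×10^8 m/s × 2.9297×10^-11 s = 8.57 mm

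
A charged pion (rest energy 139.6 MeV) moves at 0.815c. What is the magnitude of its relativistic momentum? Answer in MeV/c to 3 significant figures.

p ≈ 196 MeV/c

γ = 1/√(1 − 0.815²) = 1.7257
p = γβm₀c = 1.7257 × 0.815 × 139.6 MeV/c = 196 MeV/c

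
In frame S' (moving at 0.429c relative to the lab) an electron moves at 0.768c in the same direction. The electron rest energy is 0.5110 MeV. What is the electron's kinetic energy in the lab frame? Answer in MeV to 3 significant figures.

u_lab = (0.768 + 0.429)/(1 + 0.768×0.429) = 0.900357
γ = 1/√(1 − 0.900357²) = 2.2981
K = (γ − 1)m₀c² = (2.2981 − 1) × 0.5110 = 1.2981 × 0.5110 = 0.663 MeV

K ≈ 0.663 MeV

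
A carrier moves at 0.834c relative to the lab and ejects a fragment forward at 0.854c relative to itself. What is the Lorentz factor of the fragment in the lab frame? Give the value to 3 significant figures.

γ ≈ 5.96

u_lab = (0.854 + 0.834)/(1 + 0.854×0.834) = 1.688/1.71224 = 0.985845
γ = 1/√(1 − 0.985845²) = 5.96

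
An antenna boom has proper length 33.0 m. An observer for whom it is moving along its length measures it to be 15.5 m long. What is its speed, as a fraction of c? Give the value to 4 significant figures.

γ = L₀/L = 33.0/15.5 = 2.12903
β = √(1 − 1/γ²) = 0.8828

β ≈ 0.8828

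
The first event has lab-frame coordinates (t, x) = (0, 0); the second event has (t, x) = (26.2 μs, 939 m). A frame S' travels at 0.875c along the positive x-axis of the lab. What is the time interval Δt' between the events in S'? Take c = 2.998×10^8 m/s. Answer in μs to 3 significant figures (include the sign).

γ = 1/√(1 − 0.875²) = 2.0656
Δt' = γ(Δt − vΔx/c²) = 2.0656 × (26.2 μs − 0.875×939 m / (2.998×10^8 m/s))
= 2.0656 × (23.459 μs) = 48.5 μs

Δt' ≈ 48.5 μs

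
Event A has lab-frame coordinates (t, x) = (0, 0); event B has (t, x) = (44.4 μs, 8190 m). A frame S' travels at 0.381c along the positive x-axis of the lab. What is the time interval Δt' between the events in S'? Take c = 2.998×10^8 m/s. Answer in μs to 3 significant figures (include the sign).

Δt' ≈ 36.8 μs

γ = 1/√(1 − 0.381²) = 1.0816
Δt' = γ(Δt − vΔx/c²) = 1.0816 × (44.4 μs − 0.381×8190 m / (2.998×10^8 m/s))
= 1.0816 × (33.992 μs) = 36.8 μs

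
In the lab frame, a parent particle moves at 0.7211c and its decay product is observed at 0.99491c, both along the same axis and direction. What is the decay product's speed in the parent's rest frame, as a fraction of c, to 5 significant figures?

u' ≈ 0.96900c

Inverse velocity addition: u' = (u − v)/(1 − uv/c²)
= (0.99491 − 0.7211)/(1 − 0.99491×0.7211) = 0.27381/0.2825704 = 0.96900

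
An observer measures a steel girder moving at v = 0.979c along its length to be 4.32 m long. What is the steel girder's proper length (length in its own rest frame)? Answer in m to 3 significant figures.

γ = 1/√(1 − 0.979²) = 4.9053
L₀ = γL = 4.9053 × 4.32 = 21.2 m

L₀ ≈ 21.2 m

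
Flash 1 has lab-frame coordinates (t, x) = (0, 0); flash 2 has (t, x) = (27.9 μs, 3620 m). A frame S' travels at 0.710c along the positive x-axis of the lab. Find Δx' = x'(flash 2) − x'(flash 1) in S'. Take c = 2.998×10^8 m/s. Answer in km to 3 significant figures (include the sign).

γ = 1/√(1 − 0.710²) = 1.4200
Δx' = γ(Δx − vΔt) = 1.4200 × (3620 m − 0.710×(2.998×10^8 m/s)×27.9×10^-6 s)
= 1.4200 × (-2318.7 m) = -3.29 km

Δx' ≈ -3.29 km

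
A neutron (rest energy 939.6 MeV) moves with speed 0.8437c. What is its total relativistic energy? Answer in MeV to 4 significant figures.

γ = 1/√(1 − 0.8437²) = 1.86284
E = γm₀c² = 1.86284 × 939.6 MeV = 1750 MeV

E ≈ 1750 MeV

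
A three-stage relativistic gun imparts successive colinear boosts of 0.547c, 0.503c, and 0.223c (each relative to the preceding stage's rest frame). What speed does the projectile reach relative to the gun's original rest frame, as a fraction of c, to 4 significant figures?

u ≈ 0.8841c

Compose boost 2: (0.503 + 0.547)/(1 + 0.503×0.547) = 1.050/1.27514 = 0.823438
Compose boost 3: (0.223 + 0.823438)/(1 + 0.223×0.823438) = 1.04644/1.18363 = 0.8841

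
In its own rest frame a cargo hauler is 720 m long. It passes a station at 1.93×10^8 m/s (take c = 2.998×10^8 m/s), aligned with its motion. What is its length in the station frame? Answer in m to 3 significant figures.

β = v/c = 1.93×10^8 / 2.998×10^8 = 0.64376
γ = 1/√(1 − 0.64376²) = 1.3068
Length contraction: L = L₀/γ = 720/1.3068 = 551 m

L ≈ 551 m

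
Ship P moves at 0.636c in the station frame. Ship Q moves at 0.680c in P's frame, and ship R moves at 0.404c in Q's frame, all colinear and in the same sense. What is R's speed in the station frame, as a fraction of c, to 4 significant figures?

u ≈ 0.9647c

Compose boost 2: (0.680 + 0.636)/(1 + 0.680×0.636) = 1.316/1.43248 = 0.918686
Compose boost 3: (0.404 + 0.918686)/(1 + 0.404×0.918686) = 1.32269/1.37115 = 0.9647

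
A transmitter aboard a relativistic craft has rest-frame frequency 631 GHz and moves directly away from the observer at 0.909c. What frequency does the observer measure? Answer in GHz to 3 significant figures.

Relativistic Doppler: f_obs = f_src √((1−β)/(1+β))
= 631 × √(0.091000/1.9090) = 631 × 0.21833 = 138 GHz

f_obs ≈ 138 GHz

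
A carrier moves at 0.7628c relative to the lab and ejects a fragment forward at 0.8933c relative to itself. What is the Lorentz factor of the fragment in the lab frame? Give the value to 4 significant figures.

u_lab = (0.8933 + 0.7628)/(1 + 0.8933×0.7628) = 1.6561/1.681409 = 0.9849476
γ = 1/√(1 − 0.9849476²) = 5.785

γ ≈ 5.785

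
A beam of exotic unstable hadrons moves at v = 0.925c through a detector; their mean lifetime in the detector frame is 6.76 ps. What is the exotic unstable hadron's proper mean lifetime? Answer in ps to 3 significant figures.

τ₀ ≈ 2.57 ps

γ = 1/√(1 − 0.925²) = 2.6318
Proper time: τ₀ = Δt/γ = 6.76/2.6318 = 2.57 ps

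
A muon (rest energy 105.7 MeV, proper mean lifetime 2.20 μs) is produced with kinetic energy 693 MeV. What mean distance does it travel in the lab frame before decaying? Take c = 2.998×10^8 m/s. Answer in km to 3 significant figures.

γ = 1 + K/(m₀c²) = 1 + 693/105.7 = 7.5563
β = √(1 − 1/γ²) = 0.99120
Dilated lifetime: γτ₀ = 7.5563 × 2.20 μs = 16.624 μs
d = βc·γτ₀ = 0.99120 × (2.998×10^8 m/s) × 1.6624×10^-5 s = 4.94 km

d ≈ 4.94 km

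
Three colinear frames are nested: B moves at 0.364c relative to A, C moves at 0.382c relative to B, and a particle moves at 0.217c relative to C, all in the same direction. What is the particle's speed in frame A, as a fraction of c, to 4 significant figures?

Compose boost 2: (0.382 + 0.364)/(1 + 0.382×0.364) = 0.7460/1.13905 = 0.654933
Compose boost 3: (0.217 + 0.654933)/(1 + 0.217×0.654933) = 0.871933/1.14212 = 0.7634

u ≈ 0.7634c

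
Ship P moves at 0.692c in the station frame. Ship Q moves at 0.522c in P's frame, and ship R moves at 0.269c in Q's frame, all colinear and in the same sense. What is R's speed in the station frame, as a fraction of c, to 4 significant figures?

u ≈ 0.9362c

Compose boost 2: (0.522 + 0.692)/(1 + 0.522×0.692) = 1.214/1.36122 = 0.891844
Compose boost 3: (0.269 + 0.891844)/(1 + 0.269×0.891844) = 1.16084/1.23991 = 0.9362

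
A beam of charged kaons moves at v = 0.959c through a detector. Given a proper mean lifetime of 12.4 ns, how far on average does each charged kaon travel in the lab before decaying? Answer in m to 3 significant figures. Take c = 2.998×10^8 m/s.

d ≈ 12.6 m

γ = 1/√(1 − 0.959²) = 3.5285
Dilated lifetime: Δt = γτ₀ = 3.5285 × 12.4 ns = 43.753 ns
d = vΔt = 0.959c × 43.753 ns = 2.8751×10^8 m/s × 4.3753×10^-8 s = 12.6 m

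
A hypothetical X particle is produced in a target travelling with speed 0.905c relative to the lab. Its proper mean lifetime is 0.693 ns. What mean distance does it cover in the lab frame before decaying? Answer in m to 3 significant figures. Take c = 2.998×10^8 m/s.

d ≈ 0.442 m

γ = 1/√(1 − 0.905²) = 2.3507
Dilated lifetime: Δt = γτ₀ = 2.3507 × 0.693 ns = 1.6290 ns
d = vΔt = 0.905c × 1.6290 ns = 2.7132×10^8 m/s × 1.6290×10^-9 s = 0.442 m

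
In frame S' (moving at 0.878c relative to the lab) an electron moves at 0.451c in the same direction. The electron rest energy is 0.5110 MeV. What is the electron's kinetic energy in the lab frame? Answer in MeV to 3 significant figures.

K ≈ 1.16 MeV

u_lab = (0.451 + 0.878)/(1 + 0.451×0.878) = 0.952021
γ = 1/√(1 − 0.952021²) = 3.2676
K = (γ − 1)m₀c² = (3.2676 − 1) × 0.5110 = 2.2676 × 0.5110 = 1.16 MeV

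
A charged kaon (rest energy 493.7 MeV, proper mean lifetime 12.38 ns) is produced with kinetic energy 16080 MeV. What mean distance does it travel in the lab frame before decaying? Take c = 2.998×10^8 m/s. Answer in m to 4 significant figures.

d ≈ 124.5 m

γ = 1 + K/(m₀c²) = 1 + 16080/493.7 = 33.5704
β = √(1 − 1/γ²) = 0.999556
Dilated lifetime: γτ₀ = 33.5704 × 12.38 ns = 415.601 ns
d = βc·γτ₀ = 0.999556 × (2.998×10^8 m/s) × 4.15601×10^-7 s = 124.5 m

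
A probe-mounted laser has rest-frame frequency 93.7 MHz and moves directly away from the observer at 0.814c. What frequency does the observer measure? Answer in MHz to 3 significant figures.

f_obs ≈ 30.0 MHz

Relativistic Doppler: f_obs = f_src √((1−β)/(1+β))
= 93.7 × √(0.18600/1.8140) = 93.7 × 0.32021 = 30.0 MHz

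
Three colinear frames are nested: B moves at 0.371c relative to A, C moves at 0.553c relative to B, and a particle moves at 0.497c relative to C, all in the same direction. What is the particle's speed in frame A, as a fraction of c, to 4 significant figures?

u ≈ 0.9150c

Compose boost 2: (0.553 + 0.371)/(1 + 0.553×0.371) = 0.9240/1.20516 = 0.766701
Compose boost 3: (0.497 + 0.766701)/(1 + 0.497×0.766701) = 1.26370/1.38105 = 0.9150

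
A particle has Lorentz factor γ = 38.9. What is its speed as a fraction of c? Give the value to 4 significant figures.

β ≈ 0.9997

β = √(1 − 1/γ²) = √(1 − 1/38.9²) = √(0.999339) = 0.9997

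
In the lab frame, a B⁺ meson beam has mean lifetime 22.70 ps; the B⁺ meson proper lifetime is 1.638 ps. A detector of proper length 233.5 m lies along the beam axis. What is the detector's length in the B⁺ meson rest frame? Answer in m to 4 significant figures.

L ≈ 16.85 m

Time dilation ⇒ γ = Δt/τ₀ = 22.70/1.638 = 13.8584
Length contraction: L = L₀/γ = 233.5/13.8584 = 16.85 m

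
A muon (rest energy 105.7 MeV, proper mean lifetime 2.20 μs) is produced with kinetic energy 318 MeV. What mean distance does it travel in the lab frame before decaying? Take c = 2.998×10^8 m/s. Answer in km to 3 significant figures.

γ = 1 + K/(m₀c²) = 1 + 318/105.7 = 4.0085
β = √(1 − 1/γ²) = 0.96838
Dilated lifetime: γτ₀ = 4.0085 × 2.20 μs = 8.8187 μs
d = βc·γτ₀ = 0.96838 × (2.998×10^8 m/s) × 8.8187×10^-6 s = 2.56 km

d ≈ 2.56 km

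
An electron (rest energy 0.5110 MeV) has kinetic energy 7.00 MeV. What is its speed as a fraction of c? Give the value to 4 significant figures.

γ = 1 + K/(m₀c²) = 1 + 7.00/0.5110 = 14.6986
β = √(1 − 1/γ²) = 0.9977

β ≈ 0.9977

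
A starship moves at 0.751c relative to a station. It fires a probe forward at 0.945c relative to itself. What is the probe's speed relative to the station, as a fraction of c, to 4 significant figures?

u ≈ 0.9920c

Relativistic velocity addition: u = (u' + v)/(1 + u'v/c²)
= (0.945 + 0.751)/(1 + 0.945×0.751) = 1.696/1.70969 = 0.9920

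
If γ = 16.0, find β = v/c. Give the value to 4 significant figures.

β ≈ 0.9980

β = √(1 − 1/γ²) = √(1 − 1/16.0²) = √(0.996094) = 0.9980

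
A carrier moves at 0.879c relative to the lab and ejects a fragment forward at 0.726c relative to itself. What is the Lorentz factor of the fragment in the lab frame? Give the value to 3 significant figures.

u_lab = (0.726 + 0.879)/(1 + 0.726×0.879) = 1.605/1.63815 = 0.979761
γ = 1/√(1 − 0.979761²) = 5.00

γ ≈ 5.00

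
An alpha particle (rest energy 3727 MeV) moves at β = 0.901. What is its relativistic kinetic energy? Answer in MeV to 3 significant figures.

K ≈ 4860 MeV

γ = 1/√(1 − 0.901²) = 2.3051
K = (γ − 1)m₀c² = (2.3051 − 1) × 3727 MeV = 1.3051 × 3727 MeV = 4860 MeV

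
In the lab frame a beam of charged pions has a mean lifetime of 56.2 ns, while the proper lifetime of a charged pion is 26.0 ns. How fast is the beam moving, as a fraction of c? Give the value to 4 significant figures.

β ≈ 0.8865

γ = Δt/τ₀ = 56.2/26.0 = 2.16154
β = √(1 − 1/γ²) = √(1 − 1/2.16154²) = 0.8865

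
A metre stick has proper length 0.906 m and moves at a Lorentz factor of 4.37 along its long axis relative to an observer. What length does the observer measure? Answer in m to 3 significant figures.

γ = 4.37 (given)
Length contraction: L = L₀/γ = 0.906/4.37 = 0.207 m

L ≈ 0.207 m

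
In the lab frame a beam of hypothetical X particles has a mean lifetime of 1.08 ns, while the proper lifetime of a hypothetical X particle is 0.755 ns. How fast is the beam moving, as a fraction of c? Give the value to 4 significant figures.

γ = Δt/τ₀ = 1.08/0.755 = 1.43046
β = √(1 − 1/γ²) = √(1 − 1/1.43046²) = 0.7150

β ≈ 0.7150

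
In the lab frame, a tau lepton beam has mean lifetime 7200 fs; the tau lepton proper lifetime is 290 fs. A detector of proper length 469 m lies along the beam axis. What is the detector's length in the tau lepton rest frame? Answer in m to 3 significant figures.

Time dilation ⇒ γ = Δt/τ₀ = 7200/290 = 24.828
Length contraction: L = L₀/γ = 469/24.828 = 18.9 m

L ≈ 18.9 m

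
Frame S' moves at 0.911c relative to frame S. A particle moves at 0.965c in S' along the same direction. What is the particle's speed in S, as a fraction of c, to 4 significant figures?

Relativistic velocity addition: u = (u' + v)/(1 + u'v/c²)
= (0.965 + 0.911)/(1 + 0.965×0.911) = 1.876/1.87912 = 0.9983

u ≈ 0.9983c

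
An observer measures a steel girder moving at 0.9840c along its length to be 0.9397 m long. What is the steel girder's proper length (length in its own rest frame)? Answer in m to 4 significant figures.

γ = 1/√(1 − 0.9840²) = 5.61267
L₀ = γL = 5.61267 × 0.9397 = 5.274 m

L₀ ≈ 5.274 m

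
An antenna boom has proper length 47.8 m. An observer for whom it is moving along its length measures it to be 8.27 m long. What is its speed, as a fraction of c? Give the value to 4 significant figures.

γ = L₀/L = 47.8/8.27 = 5.77993
β = √(1 − 1/γ²) = 0.9849

β ≈ 0.9849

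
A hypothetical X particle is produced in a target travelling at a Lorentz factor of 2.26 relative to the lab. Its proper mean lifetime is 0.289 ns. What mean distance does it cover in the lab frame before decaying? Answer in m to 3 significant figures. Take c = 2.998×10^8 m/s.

d ≈ 0.176 m

β = √(1 − 1/γ²) = √(1 − 1/2.26²) = 0.89678
Dilated lifetime: Δt = γτ₀ = 2.26 × 0.289 ns = 0.65314 ns
d = vΔt = 0.89678c × 0.65314 ns = 2.6885×10^8 m/s × 6.5314×10^-10 s = 0.176 m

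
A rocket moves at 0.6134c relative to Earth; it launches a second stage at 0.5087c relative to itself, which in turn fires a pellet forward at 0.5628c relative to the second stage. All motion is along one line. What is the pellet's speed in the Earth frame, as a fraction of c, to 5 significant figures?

u ≈ 0.95727c

Compose boost 2: (0.5087 + 0.6134)/(1 + 0.5087×0.6134) = 1.1221/1.312037 = 0.8552353
Compose boost 3: (0.5628 + 0.8552353)/(1 + 0.5628×0.8552353) = 1.418035/1.481326 = 0.95727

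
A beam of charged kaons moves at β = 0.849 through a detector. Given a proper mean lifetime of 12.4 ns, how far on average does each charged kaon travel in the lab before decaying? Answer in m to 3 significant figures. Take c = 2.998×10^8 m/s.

γ = 1/√(1 − 0.849²) = 1.8925
Dilated lifetime: Δt = γτ₀ = 1.8925 × 12.4 ns = 23.467 ns
d = vΔt = 0.849c × 23.467 ns = 2.5453×10^8 m/s × 2.3467×10^-8 s = 5.97 m

d ≈ 5.97 m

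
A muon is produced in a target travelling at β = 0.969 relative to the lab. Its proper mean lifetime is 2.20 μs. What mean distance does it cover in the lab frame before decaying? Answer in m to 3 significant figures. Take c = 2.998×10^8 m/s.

d ≈ 2590 m

γ = 1/√(1 − 0.969²) = 4.0476
Dilated lifetime: Δt = γτ₀ = 4.0476 × 2.20 μs = 8.9047 μs
d = vΔt = 0.969c × 8.9047 μs = 2.9051×10^8 m/s × 8.9047×10^-6 s = 2590 m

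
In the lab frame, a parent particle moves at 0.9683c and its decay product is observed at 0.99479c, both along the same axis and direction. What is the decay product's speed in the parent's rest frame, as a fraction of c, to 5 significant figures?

Inverse velocity addition: u' = (u − v)/(1 − uv/c²)
= (0.99479 − 0.9683)/(1 − 0.99479×0.9683) = 0.026490/0.03674484 = 0.72092

u' ≈ 0.72092c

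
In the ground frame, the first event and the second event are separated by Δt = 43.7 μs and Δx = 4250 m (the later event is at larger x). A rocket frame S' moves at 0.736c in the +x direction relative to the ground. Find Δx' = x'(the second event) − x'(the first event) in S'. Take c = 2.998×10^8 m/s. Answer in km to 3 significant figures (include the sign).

Δx' ≈ -7.97 km

γ = 1/√(1 − 0.736²) = 1.4771
Δx' = γ(Δx − vΔt) = 1.4771 × (4250 m − 0.736×(2.998×10^8 m/s)×43.7×10^-6 s)
= 1.4771 × (-5392.5 m) = -7.97 km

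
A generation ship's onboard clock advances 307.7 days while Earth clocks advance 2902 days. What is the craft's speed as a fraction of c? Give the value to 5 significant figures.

β ≈ 0.99436

γ = Δt/τ₀ = 2902/307.7 = 9.431264
β = √(1 − 1/γ²) = √(1 − 1/9.431264²) = 0.99436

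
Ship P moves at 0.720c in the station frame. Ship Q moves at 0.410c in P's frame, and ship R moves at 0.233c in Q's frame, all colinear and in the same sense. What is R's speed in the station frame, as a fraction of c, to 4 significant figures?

u ≈ 0.9187c

Compose boost 2: (0.410 + 0.720)/(1 + 0.410×0.720) = 1.130/1.29520 = 0.872452
Compose boost 3: (0.233 + 0.872452)/(1 + 0.233×0.872452) = 1.10545/1.20328 = 0.9187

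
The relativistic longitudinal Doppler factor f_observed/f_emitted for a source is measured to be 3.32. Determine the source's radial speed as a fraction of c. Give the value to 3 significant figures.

β ≈ 0.834

f_obs/f_src = √((1+β)/(1−β)) = 3.32  ⇒  (1+β)/(1−β) = 11.022
β = |1 − D²|/(1 + D²) = |1 − 11.022|/(1 + 11.022) = 0.834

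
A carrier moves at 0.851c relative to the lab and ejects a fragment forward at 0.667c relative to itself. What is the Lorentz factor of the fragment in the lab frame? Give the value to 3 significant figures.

γ ≈ 4.01

u_lab = (0.667 + 0.851)/(1 + 0.667×0.851) = 1.518/1.56762 = 0.968349
γ = 1/√(1 − 0.968349²) = 4.01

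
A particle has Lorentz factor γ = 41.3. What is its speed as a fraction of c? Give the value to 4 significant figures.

β ≈ 0.9997

β = √(1 − 1/γ²) = √(1 − 1/41.3²) = √(0.999414) = 0.9997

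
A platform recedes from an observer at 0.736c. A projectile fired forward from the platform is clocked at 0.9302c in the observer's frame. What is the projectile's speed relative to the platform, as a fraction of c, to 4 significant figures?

u' ≈ 0.6158c

Inverse velocity addition: u' = (u − v)/(1 − uv/c²)
= (0.9302 − 0.736)/(1 − 0.9302×0.736) = 0.1942/0.315373 = 0.6158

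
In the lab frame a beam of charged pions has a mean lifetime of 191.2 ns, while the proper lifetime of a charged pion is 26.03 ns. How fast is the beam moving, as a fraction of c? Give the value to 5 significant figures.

γ = Δt/τ₀ = 191.2/26.03 = 7.345371
β = √(1 − 1/γ²) = √(1 − 1/7.345371²) = 0.99069

β ≈ 0.99069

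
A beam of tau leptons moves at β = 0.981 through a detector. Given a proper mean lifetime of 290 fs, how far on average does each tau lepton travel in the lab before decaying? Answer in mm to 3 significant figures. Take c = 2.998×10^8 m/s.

γ = 1/√(1 − 0.981²) = 5.1544
Dilated lifetime: Δt = γτ₀ = 5.1544 × 290 fs = 1494.8 fs
d = vΔt = 0.981c × 1494.8 fs = 2.9410×10^8 m/s × 1.4948×10^-12 s = 0.440 mm

d ≈ 0.440 mm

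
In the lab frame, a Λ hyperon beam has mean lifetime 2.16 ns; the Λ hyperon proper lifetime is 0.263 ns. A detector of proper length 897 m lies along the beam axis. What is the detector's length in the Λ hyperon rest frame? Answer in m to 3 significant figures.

Time dilation ⇒ γ = Δt/τ₀ = 2.16/0.263 = 8.2129
Length contraction: L = L₀/γ = 897/8.2129 = 109 m

L ≈ 109 m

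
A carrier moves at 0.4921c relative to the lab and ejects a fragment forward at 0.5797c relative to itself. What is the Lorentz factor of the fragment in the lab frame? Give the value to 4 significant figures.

u_lab = (0.5797 + 0.4921)/(1 + 0.5797×0.4921) = 1.0718/1.285270 = 0.8339101
γ = 1/√(1 − 0.8339101²) = 1.812

γ ≈ 1.812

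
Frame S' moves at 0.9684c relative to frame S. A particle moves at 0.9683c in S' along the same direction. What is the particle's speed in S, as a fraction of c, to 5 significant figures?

u ≈ 0.99948c

Relativistic velocity addition: u = (u' + v)/(1 + u'v/c²)
= (0.9683 + 0.9684)/(1 + 0.9683×0.9684) = 1.9367/1.937702 = 0.99948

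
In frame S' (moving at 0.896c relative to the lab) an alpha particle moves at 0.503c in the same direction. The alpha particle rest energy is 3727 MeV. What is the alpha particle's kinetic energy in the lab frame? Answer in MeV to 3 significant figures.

K ≈ 10400 MeV

u_lab = (0.503 + 0.896)/(1 + 0.503×0.896) = 0.964370
γ = 1/√(1 − 0.964370²) = 3.7799
K = (γ − 1)m₀c² = (3.7799 − 1) × 3727 = 2.7799 × 3727 = 10400 MeV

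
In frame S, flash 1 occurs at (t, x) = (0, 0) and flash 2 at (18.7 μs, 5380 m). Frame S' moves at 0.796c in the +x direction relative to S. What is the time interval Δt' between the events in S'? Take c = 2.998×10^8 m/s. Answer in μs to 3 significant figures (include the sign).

γ = 1/√(1 − 0.796²) = 1.6521
Δt' = γ(Δt − vΔx/c²) = 1.6521 × (18.7 μs − 0.796×5380 m / (2.998×10^8 m/s))
= 1.6521 × (4.4155 μs) = 7.29 μs

Δt' ≈ 7.29 μs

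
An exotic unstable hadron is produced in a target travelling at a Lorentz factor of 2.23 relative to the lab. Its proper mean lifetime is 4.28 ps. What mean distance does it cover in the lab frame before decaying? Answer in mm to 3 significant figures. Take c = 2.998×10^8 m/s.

d ≈ 2.56 mm

β = √(1 − 1/γ²) = √(1 − 1/2.23²) = 0.89382
Dilated lifetime: Δt = γτ₀ = 2.23 × 4.28 ps = 9.5444 ps
d = vΔt = 0.89382c × 9.5444 ps = 2.6797×10^8 m/s × 9.5444×10^-12 s = 2.56 mm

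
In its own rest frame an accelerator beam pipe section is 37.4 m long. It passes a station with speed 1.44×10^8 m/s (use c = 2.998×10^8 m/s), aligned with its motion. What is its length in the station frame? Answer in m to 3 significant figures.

L ≈ 32.8 m

β = v/c = 1.44×10^8 / 2.998×10^8 = 0.48032
γ = 1/√(1 − 0.48032²) = 1.1401
Length contraction: L = L₀/γ = 37.4/1.1401 = 32.8 m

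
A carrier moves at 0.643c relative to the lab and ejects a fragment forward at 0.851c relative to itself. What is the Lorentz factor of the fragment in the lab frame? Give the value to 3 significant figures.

u_lab = (0.851 + 0.643)/(1 + 0.851×0.643) = 1.494/1.54719 = 0.965620
γ = 1/√(1 − 0.965620²) = 3.85

γ ≈ 3.85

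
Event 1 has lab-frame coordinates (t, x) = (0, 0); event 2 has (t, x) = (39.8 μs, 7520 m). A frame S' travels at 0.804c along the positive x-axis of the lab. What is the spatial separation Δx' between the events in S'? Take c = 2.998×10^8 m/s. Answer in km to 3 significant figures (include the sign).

Δx' ≈ -3.49 km

γ = 1/√(1 − 0.804²) = 1.6817
Δx' = γ(Δx − vΔt) = 1.6817 × (7520 m − 0.804×(2.998×10^8 m/s)×39.8×10^-6 s)
= 1.6817 × (-2073.4 m) = -3.49 km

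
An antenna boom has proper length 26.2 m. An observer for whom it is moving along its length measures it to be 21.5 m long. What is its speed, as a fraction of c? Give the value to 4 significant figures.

γ = L₀/L = 26.2/21.5 = 1.21860
β = √(1 − 1/γ²) = 0.5715

β ≈ 0.5715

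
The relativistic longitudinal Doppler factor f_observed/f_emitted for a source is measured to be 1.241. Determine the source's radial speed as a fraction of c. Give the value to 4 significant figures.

f_obs/f_src = √((1+β)/(1−β)) = 1.241  ⇒  (1+β)/(1−β) = 1.54008
β = |1 − D²|/(1 + D²) = |1 − 1.54008|/(1 + 1.54008) = 0.2126

β ≈ 0.2126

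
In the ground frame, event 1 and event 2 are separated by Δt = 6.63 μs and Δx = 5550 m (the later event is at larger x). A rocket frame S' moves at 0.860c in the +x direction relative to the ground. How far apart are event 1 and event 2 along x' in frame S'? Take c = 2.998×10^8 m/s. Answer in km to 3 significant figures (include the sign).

γ = 1/√(1 − 0.860²) = 1.9597
Δx' = γ(Δx − vΔt) = 1.9597 × (5550 m − 0.860×(2.998×10^8 m/s)×6.63×10^-6 s)
= 1.9597 × (3840.6 m) = 7.53 km

Δx' ≈ 7.53 km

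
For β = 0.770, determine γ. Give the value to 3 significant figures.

γ ≈ 1.57

γ = 1/√(1 − β²) = 1/√(1 − 0.770²) = 1/√(0.40710) = 1.57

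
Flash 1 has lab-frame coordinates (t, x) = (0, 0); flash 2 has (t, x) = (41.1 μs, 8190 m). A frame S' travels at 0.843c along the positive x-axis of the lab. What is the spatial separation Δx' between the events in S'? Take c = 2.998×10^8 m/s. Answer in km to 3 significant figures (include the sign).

γ = 1/√(1 − 0.843²) = 1.8590
Δx' = γ(Δx − vΔt) = 1.8590 × (8190 m − 0.843×(2.998×10^8 m/s)×41.1×10^-6 s)
= 1.8590 × (-2197.3 m) = -4.08 km

Δx' ≈ -4.08 km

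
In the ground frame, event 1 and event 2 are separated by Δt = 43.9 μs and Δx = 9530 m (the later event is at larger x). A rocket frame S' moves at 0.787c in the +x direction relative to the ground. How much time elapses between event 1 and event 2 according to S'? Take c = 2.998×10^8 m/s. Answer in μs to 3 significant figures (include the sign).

Δt' ≈ 30.6 μs

γ = 1/√(1 − 0.787²) = 1.6209
Δt' = γ(Δt − vΔx/c²) = 1.6209 × (43.9 μs − 0.787×9530 m / (2.998×10^8 m/s))
= 1.6209 × (18.883 μs) = 30.6 μs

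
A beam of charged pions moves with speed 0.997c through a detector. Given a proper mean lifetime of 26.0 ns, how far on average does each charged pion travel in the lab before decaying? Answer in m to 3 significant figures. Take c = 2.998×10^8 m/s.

γ = 1/√(1 − 0.997²) = 12.920
Dilated lifetime: Δt = γτ₀ = 12.920 × 26.0 ns = 335.91 ns
d = vΔt = 0.997c × 335.91 ns = 2.9890×10^8 m/s × 3.3591×10^-7 s = 100 m

d ≈ 100 m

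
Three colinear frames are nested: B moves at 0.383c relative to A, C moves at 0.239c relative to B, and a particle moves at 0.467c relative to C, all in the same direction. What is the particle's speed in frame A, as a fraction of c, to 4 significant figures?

u ≈ 0.8189c

Compose boost 2: (0.239 + 0.383)/(1 + 0.239×0.383) = 0.6220/1.09154 = 0.569839
Compose boost 3: (0.467 + 0.569839)/(1 + 0.467×0.569839) = 1.03684/1.26611 = 0.8189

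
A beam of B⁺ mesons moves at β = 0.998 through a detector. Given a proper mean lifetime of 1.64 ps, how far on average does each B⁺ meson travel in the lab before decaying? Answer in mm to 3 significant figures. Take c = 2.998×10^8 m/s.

γ = 1/√(1 − 0.998²) = 15.819
Dilated lifetime: Δt = γτ₀ = 15.819 × 1.64 ps = 25.944 ps
d = vΔt = 0.998c × 25.944 ps = 2.9920×10^8 m/s × 2.5944×10^-11 s = 7.76 mm

d ≈ 7.76 mm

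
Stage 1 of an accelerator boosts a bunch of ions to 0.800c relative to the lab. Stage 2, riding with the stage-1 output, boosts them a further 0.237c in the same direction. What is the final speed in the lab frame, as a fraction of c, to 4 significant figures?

Compose boost 2: (0.237 + 0.800)/(1 + 0.237×0.800) = 1.037/1.18960 = 0.8717

u ≈ 0.8717c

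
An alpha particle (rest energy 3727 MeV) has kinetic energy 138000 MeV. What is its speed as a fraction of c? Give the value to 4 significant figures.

γ = 1 + K/(m₀c²) = 1 + 138000/3727 = 38.0271
β = √(1 − 1/γ²) = 0.9997

β ≈ 0.9997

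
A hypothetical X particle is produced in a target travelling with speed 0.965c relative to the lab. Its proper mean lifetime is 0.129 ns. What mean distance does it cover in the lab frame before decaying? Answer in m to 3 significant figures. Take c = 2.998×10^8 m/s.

d ≈ 0.142 m

γ = 1/√(1 − 0.965²) = 3.8132
Dilated lifetime: Δt = γτ₀ = 3.8132 × 0.129 ns = 0.49190 ns
d = vΔt = 0.965c × 0.49190 ns = 2.8931×10^8 m/s × 4.9190×10^-10 s = 0.142 m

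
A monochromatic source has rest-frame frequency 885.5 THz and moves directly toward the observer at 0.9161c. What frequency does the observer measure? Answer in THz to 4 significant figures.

f_obs ≈ 4232 THz

Relativistic Doppler: f_obs = f_src √((1+β)/(1−β))
= 885.5 × √(1.91610/0.0839000) = 885.5 × 4.77890 = 4232 THz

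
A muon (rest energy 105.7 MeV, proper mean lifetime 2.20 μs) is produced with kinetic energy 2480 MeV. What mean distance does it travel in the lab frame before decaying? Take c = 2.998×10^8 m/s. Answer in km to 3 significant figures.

d ≈ 16.1 km

γ = 1 + K/(m₀c²) = 1 + 2480/105.7 = 24.463
β = √(1 − 1/γ²) = 0.99916
Dilated lifetime: γτ₀ = 24.463 × 2.20 μs = 53.818 μs
d = βc·γτ₀ = 0.99916 × (2.998×10^8 m/s) × 5.3818×10^-5 s = 16.1 km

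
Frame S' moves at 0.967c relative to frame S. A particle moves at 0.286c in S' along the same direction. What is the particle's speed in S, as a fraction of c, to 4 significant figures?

u ≈ 0.9815c

Relativistic velocity addition: u = (u' + v)/(1 + u'v/c²)
= (0.286 + 0.967)/(1 + 0.286×0.967) = 1.253/1.27656 = 0.9815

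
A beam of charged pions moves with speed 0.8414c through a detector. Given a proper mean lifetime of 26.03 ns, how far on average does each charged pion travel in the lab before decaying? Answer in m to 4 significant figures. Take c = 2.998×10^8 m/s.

d ≈ 12.15 m

γ = 1/√(1 − 0.8414²) = 1.85044
Dilated lifetime: Δt = γτ₀ = 1.85044 × 26.03 ns = 48.1669 ns
d = vΔt = 0.8414c × 48.1669 ns = 2.52252×10^8 m/s × 4.81669×10^-8 s = 12.15 m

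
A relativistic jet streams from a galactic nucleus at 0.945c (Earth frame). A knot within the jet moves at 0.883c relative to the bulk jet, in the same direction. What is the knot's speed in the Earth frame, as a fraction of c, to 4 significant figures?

Relativistic velocity addition: u = (u' + v)/(1 + u'v/c²)
= (0.883 + 0.945)/(1 + 0.883×0.945) = 1.828/1.83444 = 0.9965

u ≈ 0.9965c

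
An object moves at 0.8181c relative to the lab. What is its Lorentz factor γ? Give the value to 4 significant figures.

γ ≈ 1.739

γ = 1/√(1 − β²) = 1/√(1 − 0.8181²) = 1/√(0.330712) = 1.739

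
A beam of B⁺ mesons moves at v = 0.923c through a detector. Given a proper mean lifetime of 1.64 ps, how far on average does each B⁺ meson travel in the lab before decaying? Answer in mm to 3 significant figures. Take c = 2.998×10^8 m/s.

d ≈ 1.18 mm

γ = 1/√(1 − 0.923²) = 2.5988
Dilated lifetime: Δt = γτ₀ = 2.5988 × 1.64 ps = 4.2620 ps
d = vΔt = 0.923c × 4.2620 ps = 2.7672×10^8 m/s × 4.2620×10^-12 s = 1.18 mm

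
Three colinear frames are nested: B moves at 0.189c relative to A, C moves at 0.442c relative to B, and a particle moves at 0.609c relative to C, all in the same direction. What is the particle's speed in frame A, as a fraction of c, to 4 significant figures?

u ≈ 0.8795c

Compose boost 2: (0.442 + 0.189)/(1 + 0.442×0.189) = 0.6310/1.08354 = 0.582352
Compose boost 3: (0.609 + 0.582352)/(1 + 0.609×0.582352) = 1.19135/1.35465 = 0.8795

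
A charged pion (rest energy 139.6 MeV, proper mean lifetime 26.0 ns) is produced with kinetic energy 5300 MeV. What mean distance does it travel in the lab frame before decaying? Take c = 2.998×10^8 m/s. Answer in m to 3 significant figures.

d ≈ 304 m

γ = 1 + K/(m₀c²) = 1 + 5300/139.6 = 38.966
β = √(1 − 1/γ²) = 0.99967
Dilated lifetime: γτ₀ = 38.966 × 26.0 ns = 1013.1 ns
d = βc·γτ₀ = 0.99967 × (2.998×10^8 m/s) × 1.0131×10^-6 s = 304 m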